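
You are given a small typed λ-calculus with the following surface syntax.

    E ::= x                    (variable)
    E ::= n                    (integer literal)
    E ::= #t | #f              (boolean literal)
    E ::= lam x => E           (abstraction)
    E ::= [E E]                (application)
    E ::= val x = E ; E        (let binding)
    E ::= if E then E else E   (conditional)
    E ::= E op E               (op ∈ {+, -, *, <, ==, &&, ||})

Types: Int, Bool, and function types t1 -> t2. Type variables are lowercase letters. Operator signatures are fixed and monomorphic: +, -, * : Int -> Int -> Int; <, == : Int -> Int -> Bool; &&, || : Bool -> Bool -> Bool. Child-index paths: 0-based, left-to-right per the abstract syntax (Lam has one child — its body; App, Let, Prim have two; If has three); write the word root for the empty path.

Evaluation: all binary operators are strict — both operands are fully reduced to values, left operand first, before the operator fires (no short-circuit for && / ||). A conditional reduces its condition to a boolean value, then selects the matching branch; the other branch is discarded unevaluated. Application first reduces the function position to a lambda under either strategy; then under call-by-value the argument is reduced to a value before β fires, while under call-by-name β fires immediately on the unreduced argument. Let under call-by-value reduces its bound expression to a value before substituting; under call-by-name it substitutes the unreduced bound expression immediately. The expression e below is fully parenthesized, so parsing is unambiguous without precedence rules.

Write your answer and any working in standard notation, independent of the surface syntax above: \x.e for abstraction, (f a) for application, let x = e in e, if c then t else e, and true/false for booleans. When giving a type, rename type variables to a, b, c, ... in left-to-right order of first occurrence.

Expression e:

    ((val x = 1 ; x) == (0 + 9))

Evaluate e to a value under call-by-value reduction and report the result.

Working:
step 0: ((let x = 1 in x) == (0 + 9))
step 1: [let@0] (1 == (0 + 9))
step 2: [delta@1] (1 == 9)
step 3: [delta@root] false

Answer: false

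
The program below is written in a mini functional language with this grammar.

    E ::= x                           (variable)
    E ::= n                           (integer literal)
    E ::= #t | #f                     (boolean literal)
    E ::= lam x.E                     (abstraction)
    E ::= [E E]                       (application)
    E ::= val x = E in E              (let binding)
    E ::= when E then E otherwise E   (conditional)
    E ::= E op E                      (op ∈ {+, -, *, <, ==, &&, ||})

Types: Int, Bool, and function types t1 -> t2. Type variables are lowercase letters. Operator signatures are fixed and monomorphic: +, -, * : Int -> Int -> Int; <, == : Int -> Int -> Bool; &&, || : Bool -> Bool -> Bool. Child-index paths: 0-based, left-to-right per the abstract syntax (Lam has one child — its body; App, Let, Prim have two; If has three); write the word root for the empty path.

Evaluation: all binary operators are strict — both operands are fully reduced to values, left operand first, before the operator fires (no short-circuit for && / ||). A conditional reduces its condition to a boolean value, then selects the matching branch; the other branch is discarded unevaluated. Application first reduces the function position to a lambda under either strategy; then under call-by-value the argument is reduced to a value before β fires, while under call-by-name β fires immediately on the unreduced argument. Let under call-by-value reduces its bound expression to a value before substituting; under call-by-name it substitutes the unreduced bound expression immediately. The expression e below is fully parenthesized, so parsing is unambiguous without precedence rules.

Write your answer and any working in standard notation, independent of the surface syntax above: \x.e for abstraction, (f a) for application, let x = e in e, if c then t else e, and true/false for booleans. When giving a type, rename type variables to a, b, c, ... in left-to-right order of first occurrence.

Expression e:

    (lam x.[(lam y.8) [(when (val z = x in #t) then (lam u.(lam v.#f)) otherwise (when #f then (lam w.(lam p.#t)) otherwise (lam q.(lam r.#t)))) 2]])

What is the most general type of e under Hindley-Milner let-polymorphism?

Working:
\y._ : b -> Int
x : a
let z : a
  unify Bool ~ Bool
\v._ : d -> Bool
\u._ : c -> d -> Bool
  unify Bool ~ Bool
\p._ : f -> Bool
\w._ : e -> f -> Bool
\r._ : h -> Bool
\q._ : g -> h -> Bool
  unify e -> f -> Bool ~ g -> h -> Bool
  unify e ~ g
  unify f -> Bool ~ h -> Bool
  unify f ~ h
  unify Bool ~ Bool
  unify c -> d -> Bool ~ g -> h -> Bool
  unify c ~ g
  unify d -> Bool ~ h -> Bool
  unify d ~ h
  unify Bool ~ Bool
  unify g -> h -> Bool ~ Int -> i
  unify g ~ Int
  unify h -> Bool ~ i
_ _ : h -> Bool
  unify b -> Int ~ (h -> Bool) -> j
  unify b ~ h -> Bool
  unify Int ~ j
_ _ : Int
\x._ : a -> Int

Answer: a -> Int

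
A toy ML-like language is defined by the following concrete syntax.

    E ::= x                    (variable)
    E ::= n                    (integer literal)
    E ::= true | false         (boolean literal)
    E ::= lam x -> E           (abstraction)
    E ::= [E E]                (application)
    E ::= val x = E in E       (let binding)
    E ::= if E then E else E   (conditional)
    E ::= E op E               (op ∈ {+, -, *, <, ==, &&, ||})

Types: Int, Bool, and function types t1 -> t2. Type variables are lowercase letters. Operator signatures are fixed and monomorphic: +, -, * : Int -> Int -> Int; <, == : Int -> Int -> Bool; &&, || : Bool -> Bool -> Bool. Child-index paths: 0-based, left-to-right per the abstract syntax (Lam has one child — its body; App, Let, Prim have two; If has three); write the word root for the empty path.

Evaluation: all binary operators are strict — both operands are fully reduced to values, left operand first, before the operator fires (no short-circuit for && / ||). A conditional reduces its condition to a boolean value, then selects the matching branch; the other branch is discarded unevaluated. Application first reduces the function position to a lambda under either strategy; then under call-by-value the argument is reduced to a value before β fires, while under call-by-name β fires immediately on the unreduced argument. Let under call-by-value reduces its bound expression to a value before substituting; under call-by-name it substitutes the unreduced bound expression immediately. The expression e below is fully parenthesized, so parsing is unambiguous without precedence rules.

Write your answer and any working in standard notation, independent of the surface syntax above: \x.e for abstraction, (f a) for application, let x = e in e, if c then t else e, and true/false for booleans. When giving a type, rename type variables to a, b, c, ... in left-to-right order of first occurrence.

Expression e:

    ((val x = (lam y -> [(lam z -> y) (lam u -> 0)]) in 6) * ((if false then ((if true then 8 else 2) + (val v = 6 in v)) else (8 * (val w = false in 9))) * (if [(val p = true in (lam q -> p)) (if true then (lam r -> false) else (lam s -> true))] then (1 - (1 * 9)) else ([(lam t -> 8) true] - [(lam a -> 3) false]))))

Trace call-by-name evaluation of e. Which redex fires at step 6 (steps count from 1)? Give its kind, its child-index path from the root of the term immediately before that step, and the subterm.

Trace:
step 0: ((let x = (\y.((\z.y) (\u.0))) in 6) * ((if false then ((if true then 8 else 2) + (let v = 6 in v)) else (8 * (let w = false in 9))) * (if ((let p = true in (\q.p)) (if true then (\r.false) else (\s.true))) then (1 - (1 * 9)) else (((\t.8) true) - ((\a.3) false)))))
step 1: [let@0] (6 * ((if false then ((if true then 8 else 2) + (let v = 6 in v)) else (8 * (let w = false in 9))) * (if ((let p = true in (\q.p)) (if true then (\r.false) else (\s.true))) then (1 - (1 * 9)) else (((\t.8) true) - ((\a.3) false)))))
step 2: [if@1.0] (6 * ((8 * (let w = false in 9)) * (if ((let p = true in (\q.p)) (if true then (\r.false) else (\s.true))) then (1 - (1 * 9)) else (((\t.8) true) - ((\a.3) false)))))
step 3: [let@1.0.1] (6 * ((8 * 9) * (if ((let p = true in (\q.p)) (if true then (\r.false) else (\s.true))) then (1 - (1 * 9)) else (((\t.8) true) - ((\a.3) false)))))
step 4: [delta@1.0] (6 * (72 * (if ((let p = true in (\q.p)) (if true then (\r.false) else (\s.true))) then (1 - (1 * 9)) else (((\t.8) true) - ((\a.3) false)))))
step 5: [let@1.1.0.0] (6 * (72 * (if ((\q.true) (if true then (\r.false) else (\s.true))) then (1 - (1 * 9)) else (((\t.8) true) - ((\a.3) false)))))
step 6: [beta@1.1.0] (6 * (72 * (if true then (1 - (1 * 9)) else (((\t.8) true) - ((\a.3) false)))))

Answer: beta at 1.1.0 : ((\q.true) (if true then (\r.false) else (\s.true)))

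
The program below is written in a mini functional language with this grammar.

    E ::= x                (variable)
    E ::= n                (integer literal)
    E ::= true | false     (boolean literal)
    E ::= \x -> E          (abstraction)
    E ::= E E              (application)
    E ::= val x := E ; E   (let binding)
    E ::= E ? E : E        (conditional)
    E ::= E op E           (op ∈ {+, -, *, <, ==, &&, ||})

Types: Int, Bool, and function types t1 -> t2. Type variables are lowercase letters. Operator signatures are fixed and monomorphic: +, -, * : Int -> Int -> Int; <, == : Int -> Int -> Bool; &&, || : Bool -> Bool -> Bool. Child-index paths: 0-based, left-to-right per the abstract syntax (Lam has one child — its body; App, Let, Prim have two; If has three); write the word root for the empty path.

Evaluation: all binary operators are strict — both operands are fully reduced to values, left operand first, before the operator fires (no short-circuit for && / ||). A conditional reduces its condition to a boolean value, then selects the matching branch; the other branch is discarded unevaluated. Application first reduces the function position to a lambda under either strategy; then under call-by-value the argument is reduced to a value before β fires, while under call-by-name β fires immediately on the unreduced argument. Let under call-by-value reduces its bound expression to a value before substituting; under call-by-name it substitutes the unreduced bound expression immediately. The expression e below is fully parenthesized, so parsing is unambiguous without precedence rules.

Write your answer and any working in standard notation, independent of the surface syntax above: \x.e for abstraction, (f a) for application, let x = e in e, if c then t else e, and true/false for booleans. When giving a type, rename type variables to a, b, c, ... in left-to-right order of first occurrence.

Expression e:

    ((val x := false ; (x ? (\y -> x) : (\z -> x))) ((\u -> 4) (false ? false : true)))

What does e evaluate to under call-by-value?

Answer: false

Working:
step 0: ((let x = false in (if x then (\y.x) else (\z.x))) ((\u.4) (if false then false else true)))
step 1: [let@0] ((if false then (\y.false) else (\z.false)) ((\u.4) (if false then false else true)))
step 2: [if@0] ((\z.false) ((\u.4) (if false then false else true)))
step 3: [if@1.1] ((\z.false) ((\u.4) true))
step 4: [beta@1] ((\z.false) 4)
step 5: [beta@root] false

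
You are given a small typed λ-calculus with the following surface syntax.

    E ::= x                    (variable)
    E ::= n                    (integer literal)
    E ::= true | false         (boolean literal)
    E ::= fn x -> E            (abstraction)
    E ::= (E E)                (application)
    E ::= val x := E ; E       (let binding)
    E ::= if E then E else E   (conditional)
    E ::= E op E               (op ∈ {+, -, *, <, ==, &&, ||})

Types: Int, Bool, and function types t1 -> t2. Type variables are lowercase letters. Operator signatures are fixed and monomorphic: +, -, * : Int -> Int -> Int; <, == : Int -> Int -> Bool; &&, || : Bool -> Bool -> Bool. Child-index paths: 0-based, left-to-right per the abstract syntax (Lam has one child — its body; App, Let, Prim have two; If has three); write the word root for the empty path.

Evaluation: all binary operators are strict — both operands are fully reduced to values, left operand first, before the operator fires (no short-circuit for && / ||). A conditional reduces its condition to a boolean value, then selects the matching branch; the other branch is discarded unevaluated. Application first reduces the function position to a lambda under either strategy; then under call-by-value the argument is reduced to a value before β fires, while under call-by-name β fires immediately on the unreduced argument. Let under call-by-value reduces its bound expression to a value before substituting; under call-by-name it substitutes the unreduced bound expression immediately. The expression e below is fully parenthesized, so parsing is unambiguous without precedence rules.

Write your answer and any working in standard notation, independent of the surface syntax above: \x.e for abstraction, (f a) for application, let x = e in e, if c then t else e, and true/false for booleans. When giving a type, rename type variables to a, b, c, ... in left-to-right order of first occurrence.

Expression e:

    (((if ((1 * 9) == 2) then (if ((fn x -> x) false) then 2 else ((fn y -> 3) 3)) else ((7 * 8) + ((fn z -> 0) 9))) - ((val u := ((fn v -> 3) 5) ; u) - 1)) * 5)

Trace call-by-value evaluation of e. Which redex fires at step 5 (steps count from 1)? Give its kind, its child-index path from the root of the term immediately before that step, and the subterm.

Trace:
step 0: (((if ((1 * 9) == 2) then (if ((\x.x) false) then 2 else ((\y.3) 3)) else ((7 * 8) + ((\z.0) 9))) - ((let u = ((\v.3) 5) in u) - 1)) * 5)
step 1: [delta@0.0.0.0] (((if (9 == 2) then (if ((\x.x) false) then 2 else ((\y.3) 3)) else ((7 * 8) + ((\z.0) 9))) - ((let u = ((\v.3) 5) in u) - 1)) * 5)
step 2: [delta@0.0.0] (((if false then (if ((\x.x) false) then 2 else ((\y.3) 3)) else ((7 * 8) + ((\z.0) 9))) - ((let u = ((\v.3) 5) in u) - 1)) * 5)
step 3: [if@0.0] ((((7 * 8) + ((\z.0) 9)) - ((let u = ((\v.3) 5) in u) - 1)) * 5)
step 4: [delta@0.0.0] (((56 + ((\z.0) 9)) - ((let u = ((\v.3) 5) in u) - 1)) * 5)
step 5: [beta@0.0.1] (((56 + 0) - ((let u = ((\v.3) 5) in u) - 1)) * 5)

Answer: beta at 0.0.1 : ((\z.0) 9)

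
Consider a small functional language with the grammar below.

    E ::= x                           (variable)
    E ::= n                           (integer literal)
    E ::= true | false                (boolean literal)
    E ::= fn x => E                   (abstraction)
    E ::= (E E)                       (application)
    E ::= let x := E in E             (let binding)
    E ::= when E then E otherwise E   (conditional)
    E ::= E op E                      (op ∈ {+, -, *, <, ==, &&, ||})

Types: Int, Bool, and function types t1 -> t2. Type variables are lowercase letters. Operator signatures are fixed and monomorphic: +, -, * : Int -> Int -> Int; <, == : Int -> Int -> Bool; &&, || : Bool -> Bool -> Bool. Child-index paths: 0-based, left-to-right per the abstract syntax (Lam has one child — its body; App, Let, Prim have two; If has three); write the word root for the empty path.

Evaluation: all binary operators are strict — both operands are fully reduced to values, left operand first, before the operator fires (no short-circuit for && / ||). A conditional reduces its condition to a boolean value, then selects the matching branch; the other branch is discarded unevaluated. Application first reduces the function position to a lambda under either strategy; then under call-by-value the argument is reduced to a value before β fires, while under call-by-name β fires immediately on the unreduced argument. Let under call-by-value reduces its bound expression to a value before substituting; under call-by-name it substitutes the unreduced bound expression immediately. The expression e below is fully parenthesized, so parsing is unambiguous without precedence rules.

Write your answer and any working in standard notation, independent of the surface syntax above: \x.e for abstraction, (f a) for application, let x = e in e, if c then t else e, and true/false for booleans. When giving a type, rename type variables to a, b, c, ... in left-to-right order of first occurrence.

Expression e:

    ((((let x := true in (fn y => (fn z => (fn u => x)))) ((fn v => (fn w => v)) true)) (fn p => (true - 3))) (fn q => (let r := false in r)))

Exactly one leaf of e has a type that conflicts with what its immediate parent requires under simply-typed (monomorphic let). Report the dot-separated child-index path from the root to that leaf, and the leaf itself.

Answer: 0.1.0.0 : true

Working:
let x : Bool
x : Bool
\u._ : c -> Bool
\z._ : b -> c -> Bool
\y._ : a -> b -> c -> Bool
v : d
\w._ : e -> d
\v._ : d -> e -> d
  unify d -> e -> d ~ Bool -> f
  unify d ~ Bool
  unify e -> Bool ~ f
_ _ : e -> Bool
  unify a -> b -> c -> Bool ~ (e -> Bool) -> g
  unify a ~ e -> Bool
  unify b -> c -> Bool ~ g
_ _ : b -> c -> Bool
  unify Bool ~ Int
  FAIL: mismatch Bool ~ Int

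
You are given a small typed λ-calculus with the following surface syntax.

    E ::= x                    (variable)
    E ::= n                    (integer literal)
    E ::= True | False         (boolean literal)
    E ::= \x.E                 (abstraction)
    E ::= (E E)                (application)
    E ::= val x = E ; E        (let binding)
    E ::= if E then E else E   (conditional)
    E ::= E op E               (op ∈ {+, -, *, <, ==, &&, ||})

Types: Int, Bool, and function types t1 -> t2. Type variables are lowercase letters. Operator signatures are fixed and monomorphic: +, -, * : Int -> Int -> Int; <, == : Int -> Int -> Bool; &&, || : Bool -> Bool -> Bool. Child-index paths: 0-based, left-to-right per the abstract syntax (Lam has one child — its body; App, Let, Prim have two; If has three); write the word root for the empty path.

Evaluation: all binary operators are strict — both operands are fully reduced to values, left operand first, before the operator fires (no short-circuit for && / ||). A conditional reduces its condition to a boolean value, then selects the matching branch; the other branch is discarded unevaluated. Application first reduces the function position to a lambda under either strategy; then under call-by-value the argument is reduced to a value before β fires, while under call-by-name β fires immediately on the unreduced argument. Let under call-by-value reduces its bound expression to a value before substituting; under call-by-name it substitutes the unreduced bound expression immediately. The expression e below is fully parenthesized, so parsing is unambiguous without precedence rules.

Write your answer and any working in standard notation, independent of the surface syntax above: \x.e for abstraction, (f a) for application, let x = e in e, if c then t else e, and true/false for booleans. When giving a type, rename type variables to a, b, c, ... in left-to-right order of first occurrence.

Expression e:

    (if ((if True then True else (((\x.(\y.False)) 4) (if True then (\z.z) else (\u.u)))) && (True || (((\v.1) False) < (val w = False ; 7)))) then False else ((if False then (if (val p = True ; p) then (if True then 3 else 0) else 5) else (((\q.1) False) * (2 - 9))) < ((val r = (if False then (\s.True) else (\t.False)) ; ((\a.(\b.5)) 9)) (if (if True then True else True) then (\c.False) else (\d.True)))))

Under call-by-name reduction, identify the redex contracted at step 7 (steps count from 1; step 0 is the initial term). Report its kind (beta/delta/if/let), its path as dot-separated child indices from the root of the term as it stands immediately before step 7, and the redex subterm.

Answer: if at root : (if true then false else ((if false then (if (let p = true in p) then (if true then 3 else 0) else 5) else (((\q.1) false) * (2 - 9))) < ((let r = (if false then (\s.true) else (\t.false)) in ((\a.(\b.5)) 9)) (if (if true then true else true) then (\c.false) else (\d.true)))))

Derivation:
step 0: (if ((if true then true else (((\x.(\y.false)) 4) (if true then (\z.z) else (\u.u)))) && (true || (((\v.1) false) < (let w = false in 7)))) then false else ((if false then (if (let p = true in p) then (if true then 3 else 0) else 5) else (((\q.1) false) * (2 - 9))) < ((let r = (if false then (\s.true) else (\t.false)) in ((\a.(\b.5)) 9)) (if (if true then true else true) then (\c.false) else (\d.true)))))
step 1: [if@0.0] (if (true && (true || (((\v.1) false) < (let w = false in 7)))) then false else ((if false then (if (let p = true in p) then (if true then 3 else 0) else 5) else (((\q.1) false) * (2 - 9))) < ((let r = (if false then (\s.true) else (\t.false)) in ((\a.(\b.5)) 9)) (if (if true then true else true) then (\c.false) else (\d.true)))))
step 2: [beta@0.1.1.0] (if (true && (true || (1 < (let w = false in 7)))) then false else ((if false then (if (let p = true in p) then (if true then 3 else 0) else 5) else (((\q.1) false) * (2 - 9))) < ((let r = (if false then (\s.true) else (\t.false)) in ((\a.(\b.5)) 9)) (if (if true then true else true) then (\c.false) else (\d.true)))))
step 3: [let@0.1.1.1] (if (true && (true || (1 < 7))) then false else ((if false then (if (let p = true in p) then (if true then 3 else 0) else 5) else (((\q.1) false) * (2 - 9))) < ((let r = (if false then (\s.true) else (\t.false)) in ((\a.(\b.5)) 9)) (if (if true then true else true) then (\c.false) else (\d.true)))))
step 4: [delta@0.1.1] (if (true && (true || true)) then false else ((if false then (if (let p = true in p) then (if true then 3 else 0) else 5) else (((\q.1) false) * (2 - 9))) < ((let r = (if false then (\s.true) else (\t.false)) in ((\a.(\b.5)) 9)) (if (if true then true else true) then (\c.false) else (\d.true)))))
step 5: [delta@0.1] (if (true && true) then false else ((if false then (if (let p = true in p) then (if true then 3 else 0) else 5) else (((\q.1) false) * (2 - 9))) < ((let r = (if false then (\s.true) else (\t.false)) in ((\a.(\b.5)) 9)) (if (if true then true else true) then (\c.false) else (\d.true)))))
step 6: [delta@0] (if true then false else ((if false then (if (let p = true in p) then (if true then 3 else 0) else 5) else (((\q.1) false) * (2 - 9))) < ((let r = (if false then (\s.true) else (\t.false)) in ((\a.(\b.5)) 9)) (if (if true then true else true) then (\c.false) else (\d.true)))))
step 7: [if@root] false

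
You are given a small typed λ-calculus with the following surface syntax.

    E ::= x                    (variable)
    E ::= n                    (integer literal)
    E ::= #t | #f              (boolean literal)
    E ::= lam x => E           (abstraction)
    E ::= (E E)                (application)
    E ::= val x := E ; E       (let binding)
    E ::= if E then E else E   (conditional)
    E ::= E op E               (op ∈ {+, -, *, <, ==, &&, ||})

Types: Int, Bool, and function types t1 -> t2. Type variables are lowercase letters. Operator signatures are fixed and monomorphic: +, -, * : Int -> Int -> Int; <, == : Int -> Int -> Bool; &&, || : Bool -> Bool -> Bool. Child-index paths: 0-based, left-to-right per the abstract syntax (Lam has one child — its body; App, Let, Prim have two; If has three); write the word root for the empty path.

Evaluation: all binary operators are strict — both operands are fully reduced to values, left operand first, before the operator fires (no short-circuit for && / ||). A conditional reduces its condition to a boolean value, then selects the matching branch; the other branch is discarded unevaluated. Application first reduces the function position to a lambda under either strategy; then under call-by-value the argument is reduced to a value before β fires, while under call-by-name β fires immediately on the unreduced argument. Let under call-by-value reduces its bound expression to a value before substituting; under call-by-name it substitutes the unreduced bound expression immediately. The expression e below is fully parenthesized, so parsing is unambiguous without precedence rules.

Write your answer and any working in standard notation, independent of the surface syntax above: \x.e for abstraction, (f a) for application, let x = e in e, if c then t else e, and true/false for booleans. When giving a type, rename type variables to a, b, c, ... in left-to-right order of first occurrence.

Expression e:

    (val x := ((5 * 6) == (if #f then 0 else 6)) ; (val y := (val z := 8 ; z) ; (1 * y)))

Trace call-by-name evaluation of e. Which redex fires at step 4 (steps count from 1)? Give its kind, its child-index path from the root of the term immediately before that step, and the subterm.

Derivation:
step 0: (let x = ((5 * 6) == (if false then 0 else 6)) in (let y = (let z = 8 in z) in (1 * y)))
step 1: [let@root] (let y = (let z = 8 in z) in (1 * y))
step 2: [let@root] (1 * (let z = 8 in z))
step 3: [let@1] (1 * 8)
step 4: [delta@root] 8

Answer: delta at root : (1 * 8)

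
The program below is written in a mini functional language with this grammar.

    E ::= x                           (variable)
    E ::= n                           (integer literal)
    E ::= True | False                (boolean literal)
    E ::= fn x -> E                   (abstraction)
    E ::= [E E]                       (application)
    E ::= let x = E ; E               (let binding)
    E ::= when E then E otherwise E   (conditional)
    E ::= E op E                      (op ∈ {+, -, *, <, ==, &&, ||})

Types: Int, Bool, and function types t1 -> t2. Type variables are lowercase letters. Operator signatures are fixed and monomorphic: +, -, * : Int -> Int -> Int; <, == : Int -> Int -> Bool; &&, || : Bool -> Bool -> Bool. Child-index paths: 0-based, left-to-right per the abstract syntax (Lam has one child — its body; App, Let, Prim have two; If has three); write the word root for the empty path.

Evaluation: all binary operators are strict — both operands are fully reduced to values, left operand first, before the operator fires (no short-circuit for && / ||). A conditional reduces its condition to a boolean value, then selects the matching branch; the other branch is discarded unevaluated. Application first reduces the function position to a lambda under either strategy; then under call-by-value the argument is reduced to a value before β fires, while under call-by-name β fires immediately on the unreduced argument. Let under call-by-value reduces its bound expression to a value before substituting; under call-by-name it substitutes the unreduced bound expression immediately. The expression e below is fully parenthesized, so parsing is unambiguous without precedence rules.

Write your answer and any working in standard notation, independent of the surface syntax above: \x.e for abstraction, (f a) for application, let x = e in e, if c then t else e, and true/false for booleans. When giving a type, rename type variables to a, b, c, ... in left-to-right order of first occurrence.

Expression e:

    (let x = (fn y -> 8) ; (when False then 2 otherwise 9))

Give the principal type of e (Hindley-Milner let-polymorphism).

Answer: Int

Trace:
\y._ : a -> Int
let x : forall. a -> Int
  unify Bool ~ Bool
  unify Int ~ Int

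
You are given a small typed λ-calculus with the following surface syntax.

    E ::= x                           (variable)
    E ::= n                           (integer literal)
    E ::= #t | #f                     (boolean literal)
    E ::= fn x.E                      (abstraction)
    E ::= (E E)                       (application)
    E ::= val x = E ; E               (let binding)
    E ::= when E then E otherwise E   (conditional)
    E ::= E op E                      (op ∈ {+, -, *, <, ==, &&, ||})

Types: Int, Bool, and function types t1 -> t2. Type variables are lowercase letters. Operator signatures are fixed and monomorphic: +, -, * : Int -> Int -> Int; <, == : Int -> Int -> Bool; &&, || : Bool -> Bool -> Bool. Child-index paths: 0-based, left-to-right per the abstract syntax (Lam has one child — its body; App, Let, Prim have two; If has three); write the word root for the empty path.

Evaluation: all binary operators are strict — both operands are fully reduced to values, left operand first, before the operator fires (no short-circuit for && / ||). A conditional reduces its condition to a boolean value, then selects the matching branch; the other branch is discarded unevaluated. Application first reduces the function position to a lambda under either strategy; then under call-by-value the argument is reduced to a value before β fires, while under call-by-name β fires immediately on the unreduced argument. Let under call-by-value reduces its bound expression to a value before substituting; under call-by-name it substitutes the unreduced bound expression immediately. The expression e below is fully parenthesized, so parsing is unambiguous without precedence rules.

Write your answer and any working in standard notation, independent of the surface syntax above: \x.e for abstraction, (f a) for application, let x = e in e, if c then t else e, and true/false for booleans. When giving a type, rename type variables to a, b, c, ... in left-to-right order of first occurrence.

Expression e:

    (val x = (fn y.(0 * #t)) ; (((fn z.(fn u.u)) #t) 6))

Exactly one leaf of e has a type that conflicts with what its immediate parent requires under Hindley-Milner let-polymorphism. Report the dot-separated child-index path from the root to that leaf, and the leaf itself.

Trace:
  unify Int ~ Int
  unify Bool ~ Int
  FAIL: mismatch Bool ~ Int

Answer: 0.0.1 : true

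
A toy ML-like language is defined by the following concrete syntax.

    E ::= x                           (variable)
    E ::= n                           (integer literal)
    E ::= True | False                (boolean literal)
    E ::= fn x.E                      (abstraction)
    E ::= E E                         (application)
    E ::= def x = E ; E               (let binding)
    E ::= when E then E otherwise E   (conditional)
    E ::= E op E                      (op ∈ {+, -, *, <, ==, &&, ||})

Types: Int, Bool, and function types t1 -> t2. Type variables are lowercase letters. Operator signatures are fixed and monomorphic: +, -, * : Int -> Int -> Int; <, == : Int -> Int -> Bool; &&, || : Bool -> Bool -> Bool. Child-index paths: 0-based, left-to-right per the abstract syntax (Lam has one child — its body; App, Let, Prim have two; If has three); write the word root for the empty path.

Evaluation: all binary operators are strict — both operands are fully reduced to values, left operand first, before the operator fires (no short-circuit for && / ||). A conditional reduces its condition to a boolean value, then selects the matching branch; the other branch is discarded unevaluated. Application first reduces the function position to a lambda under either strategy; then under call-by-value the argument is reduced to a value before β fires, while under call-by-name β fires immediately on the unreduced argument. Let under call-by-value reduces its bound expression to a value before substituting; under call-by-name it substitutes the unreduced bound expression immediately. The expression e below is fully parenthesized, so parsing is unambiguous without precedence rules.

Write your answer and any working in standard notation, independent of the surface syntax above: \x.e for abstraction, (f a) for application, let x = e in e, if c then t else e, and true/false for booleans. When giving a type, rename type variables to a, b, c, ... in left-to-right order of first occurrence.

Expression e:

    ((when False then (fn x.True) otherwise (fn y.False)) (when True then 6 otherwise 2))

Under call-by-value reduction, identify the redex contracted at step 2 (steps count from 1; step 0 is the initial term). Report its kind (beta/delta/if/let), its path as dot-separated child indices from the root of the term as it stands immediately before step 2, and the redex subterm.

Trace:
step 0: ((if false then (\x.true) else (\y.false)) (if true then 6 else 2))
step 1: [if@0] ((\y.false) (if true then 6 else 2))
step 2: [if@1] ((\y.false) 6)

Answer: if at 1 : (if true then 6 else 2)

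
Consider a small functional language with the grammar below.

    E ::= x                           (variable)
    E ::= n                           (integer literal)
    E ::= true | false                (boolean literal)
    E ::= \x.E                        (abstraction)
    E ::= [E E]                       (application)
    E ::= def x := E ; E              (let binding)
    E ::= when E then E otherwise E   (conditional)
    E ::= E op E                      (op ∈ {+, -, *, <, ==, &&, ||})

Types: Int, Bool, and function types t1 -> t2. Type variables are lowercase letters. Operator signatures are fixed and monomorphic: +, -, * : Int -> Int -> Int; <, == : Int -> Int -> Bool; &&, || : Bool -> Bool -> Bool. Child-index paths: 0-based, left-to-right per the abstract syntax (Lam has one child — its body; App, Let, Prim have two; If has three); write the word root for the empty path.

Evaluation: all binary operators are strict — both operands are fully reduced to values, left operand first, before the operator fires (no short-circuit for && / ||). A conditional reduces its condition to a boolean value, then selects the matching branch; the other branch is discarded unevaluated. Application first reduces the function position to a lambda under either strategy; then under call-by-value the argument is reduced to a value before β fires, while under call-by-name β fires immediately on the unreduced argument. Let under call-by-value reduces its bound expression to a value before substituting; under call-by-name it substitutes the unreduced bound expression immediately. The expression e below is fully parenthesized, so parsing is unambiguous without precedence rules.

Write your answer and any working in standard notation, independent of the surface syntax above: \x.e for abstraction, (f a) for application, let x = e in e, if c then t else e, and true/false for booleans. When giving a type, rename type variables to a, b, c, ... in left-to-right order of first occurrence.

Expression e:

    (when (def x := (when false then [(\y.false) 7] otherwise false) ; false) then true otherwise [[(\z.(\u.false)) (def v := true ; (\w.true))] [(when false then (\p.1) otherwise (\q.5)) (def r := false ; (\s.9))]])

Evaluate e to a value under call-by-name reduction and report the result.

Answer: false

Working:
step 0: (if (let x = (if false then ((\y.false) 7) else false) in false) then true else (((\z.(\u.false)) (let v = true in (\w.true))) ((if false then (\p.1) else (\q.5)) (let r = false in (\s.9)))))
step 1: [let@0] (if false then true else (((\z.(\u.false)) (let v = true in (\w.true))) ((if false then (\p.1) else (\q.5)) (let r = false in (\s.9)))))
step 2: [if@root] (((\z.(\u.false)) (let v = true in (\w.true))) ((if false then (\p.1) else (\q.5)) (let r = false in (\s.9))))
step 3: [beta@0] ((\u.false) ((if false then (\p.1) else (\q.5)) (let r = false in (\s.9))))
step 4: [beta@root] false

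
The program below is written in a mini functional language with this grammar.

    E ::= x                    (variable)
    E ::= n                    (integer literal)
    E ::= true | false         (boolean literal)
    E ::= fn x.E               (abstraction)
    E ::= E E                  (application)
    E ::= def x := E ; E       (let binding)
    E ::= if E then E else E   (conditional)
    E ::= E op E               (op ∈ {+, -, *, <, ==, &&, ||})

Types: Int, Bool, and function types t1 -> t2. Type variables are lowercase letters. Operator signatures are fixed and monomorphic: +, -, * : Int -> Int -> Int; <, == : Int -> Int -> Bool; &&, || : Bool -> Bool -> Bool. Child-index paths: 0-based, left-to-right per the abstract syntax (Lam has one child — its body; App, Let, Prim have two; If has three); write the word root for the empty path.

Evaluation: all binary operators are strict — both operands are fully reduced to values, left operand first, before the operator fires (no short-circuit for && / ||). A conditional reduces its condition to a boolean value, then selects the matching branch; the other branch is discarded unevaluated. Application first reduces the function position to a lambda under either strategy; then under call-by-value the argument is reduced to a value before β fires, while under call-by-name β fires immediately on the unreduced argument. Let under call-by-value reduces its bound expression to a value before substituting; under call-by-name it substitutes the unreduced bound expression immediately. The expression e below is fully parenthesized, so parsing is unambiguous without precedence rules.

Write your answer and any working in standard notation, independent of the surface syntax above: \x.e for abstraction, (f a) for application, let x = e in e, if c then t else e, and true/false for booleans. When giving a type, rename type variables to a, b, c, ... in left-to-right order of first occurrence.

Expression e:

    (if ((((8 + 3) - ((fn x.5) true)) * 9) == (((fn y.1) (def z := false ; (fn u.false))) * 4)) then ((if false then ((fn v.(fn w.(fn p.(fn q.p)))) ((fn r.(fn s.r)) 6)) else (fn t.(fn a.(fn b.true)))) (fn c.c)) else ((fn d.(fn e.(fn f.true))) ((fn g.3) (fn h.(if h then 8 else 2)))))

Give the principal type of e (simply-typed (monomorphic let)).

Answer: Bool -> a -> Bool

Working:
  unify Int ~ Int
  unify Int ~ Int
  unify Int ~ Int
\x._ : a -> Int
  unify a -> Int ~ Bool -> b
  unify a ~ Bool
  unify Int ~ b
_ _ : Int
  unify Int ~ Int
  unify Int ~ Int
  unify Int ~ Int
  unify Int ~ Int
\y._ : c -> Int
let z : Bool
\u._ : d -> Bool
  unify c -> Int ~ (d -> Bool) -> e
  unify c ~ d -> Bool
  unify Int ~ e
_ _ : Int
  unify Int ~ Int
  unify Int ~ Int
  unify Int ~ Int
  unify Bool ~ Bool
  unify Bool ~ Bool
p : h
\q._ : i -> h
\p._ : h -> i -> h
\w._ : g -> h -> i -> h
\v._ : f -> g -> h -> i -> h
r : j
\s._ : k -> j
\r._ : j -> k -> j
  unify j -> k -> j ~ Int -> l
  unify j ~ Int
  unify k -> Int ~ l
_ _ : k -> Int
  unify f -> g -> h -> i -> h ~ (k -> Int) -> m
  unify f ~ k -> Int
  unify g -> h -> i -> h ~ m
_ _ : g -> h -> i -> h
\b._ : p -> Bool
\a._ : o -> p -> Bool
\t._ : n -> o -> p -> Bool
  unify g -> h -> i -> h ~ n -> o -> p -> Bool
  unify g ~ n
  unify h -> i -> h ~ o -> p -> Bool
  unify h ~ o
  unify i -> o ~ p -> Bool
  unify i ~ p
  unify o ~ Bool
c : q
\c._ : q -> q
  unify n -> Bool -> p -> Bool ~ (q -> q) -> r
  unify n ~ q -> q
  unify Bool -> p -> Bool ~ r
_ _ : Bool -> p -> Bool
\f._ : u -> Bool
\e._ : t -> u -> Bool
\d._ : s -> t -> u -> Bool
\g._ : v -> Int
h : w
  unify w ~ Bool
  unify Int ~ Int
\h._ : Bool -> Int
  unify v -> Int ~ (Bool -> Int) -> x
  unify v ~ Bool -> Int
  unify Int ~ x
_ _ : Int
  unify s -> t -> u -> Bool ~ Int -> y
  unify s ~ Int
  unify t -> u -> Bool ~ y
_ _ : t -> u -> Bool
  unify Bool -> p -> Bool ~ t -> u -> Bool
  unify Bool ~ t
  unify p -> Bool ~ u -> Bool
  unify p ~ u
  unify Bool ~ Bool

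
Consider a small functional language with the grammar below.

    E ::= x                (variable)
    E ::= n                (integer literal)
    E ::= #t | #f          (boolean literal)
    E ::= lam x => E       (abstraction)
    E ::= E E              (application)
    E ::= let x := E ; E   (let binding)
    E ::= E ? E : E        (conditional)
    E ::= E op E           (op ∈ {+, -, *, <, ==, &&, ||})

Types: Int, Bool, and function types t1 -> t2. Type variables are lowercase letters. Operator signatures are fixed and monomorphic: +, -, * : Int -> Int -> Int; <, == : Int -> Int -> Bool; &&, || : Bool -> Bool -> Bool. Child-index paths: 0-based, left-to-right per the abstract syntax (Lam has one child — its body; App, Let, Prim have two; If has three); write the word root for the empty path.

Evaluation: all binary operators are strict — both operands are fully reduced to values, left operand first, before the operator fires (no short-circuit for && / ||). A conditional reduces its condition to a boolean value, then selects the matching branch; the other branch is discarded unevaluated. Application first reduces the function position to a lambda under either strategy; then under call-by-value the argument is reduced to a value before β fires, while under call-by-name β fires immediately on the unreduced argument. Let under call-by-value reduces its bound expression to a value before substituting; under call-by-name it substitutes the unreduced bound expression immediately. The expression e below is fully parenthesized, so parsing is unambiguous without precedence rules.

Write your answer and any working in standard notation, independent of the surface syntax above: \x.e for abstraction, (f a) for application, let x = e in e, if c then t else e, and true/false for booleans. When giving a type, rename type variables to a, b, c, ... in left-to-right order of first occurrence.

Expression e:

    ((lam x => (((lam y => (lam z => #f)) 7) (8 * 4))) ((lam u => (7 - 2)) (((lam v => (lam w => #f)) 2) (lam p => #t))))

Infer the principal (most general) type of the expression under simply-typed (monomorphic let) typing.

Derivation:
\z._ : c -> Bool
\y._ : b -> c -> Bool
  unify b -> c -> Bool ~ Int -> d
  unify b ~ Int
  unify c -> Bool ~ d
_ _ : c -> Bool
  unify Int ~ Int
  unify Int ~ Int
  unify c -> Bool ~ Int -> e
  unify c ~ Int
  unify Bool ~ e
_ _ : Bool
\x._ : a -> Bool
  unify Int ~ Int
  unify Int ~ Int
\u._ : f -> Int
\w._ : h -> Bool
\v._ : g -> h -> Bool
  unify g -> h -> Bool ~ Int -> i
  unify g ~ Int
  unify h -> Bool ~ i
_ _ : h -> Bool
\p._ : j -> Bool
  unify h -> Bool ~ (j -> Bool) -> k
  unify h ~ j -> Bool
  unify Bool ~ k
_ _ : Bool
  unify f -> Int ~ Bool -> l
  unify f ~ Bool
  unify Int ~ l
_ _ : Int
  unify a -> Bool ~ Int -> m
  unify a ~ Int
  unify Bool ~ m
_ _ : Bool

Answer: Bool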